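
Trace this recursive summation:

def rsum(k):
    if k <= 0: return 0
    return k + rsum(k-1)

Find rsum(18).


rsum(18)
= 18 + 17 + 16 + 15 + 14 + 13 + 12 + 11 + 10 + 9 + 8 + 7 + 6 + 5 + 4 + 3 + 2 + 1 + rsum(0)
= 18 + 17 + 16 + 15 + 14 + 13 + 12 + 11 + 10 + 9 + 8 + 7 + 6 + 5 + 4 + 3 + 2 + 1 + 0
= 171

171


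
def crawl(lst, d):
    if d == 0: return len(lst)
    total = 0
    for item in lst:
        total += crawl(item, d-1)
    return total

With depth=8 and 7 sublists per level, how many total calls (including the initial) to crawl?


At depth 0 (root): 1 call
At depth 1: each of 1 parents calls crawl on 7 children = 7 calls
At depth 2: each of 7 parents calls crawl on 7 children = 49 calls
At depth 3: each of 49 parents calls crawl on 7 children = 343 calls
At depth 4: each of 343 parents calls crawl on 7 children = 2401 calls
At depth 5: each of 2401 parents calls crawl on 7 children = 16807 calls
At depth 6: each of 16807 parents calls crawl on 7 children = 117649 calls
At depth 7: each of 117649 parents calls crawl on 7 children = 823543 calls
At depth 8: each of 823543 parents calls crawl on 7 children = 5764801 calls
Total: 1 + 7 + 49 + 343 + 2401 + 16807 + 117649 + 823543 + 5764801 = 6725601

6725601


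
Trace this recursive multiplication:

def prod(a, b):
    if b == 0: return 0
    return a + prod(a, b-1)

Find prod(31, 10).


prod(31, 10) = 31 + prod(31, 9)
prod(31, 9) = 31 + prod(31, 8)
prod(31, 8) = 31 + prod(31, 7)
prod(31, 7) = 31 + prod(31, 6)
prod(31, 6) = 31 + prod(31, 5)
prod(31, 5) = 31 + prod(31, 4)
prod(31, 4) = 31 + prod(31, 3)
prod(31, 3) = 31 + prod(31, 2)
prod(31, 2) = 31 + prod(31, 1)
prod(31, 1) = 31 + prod(31, 0)
prod(31, 0) = 0  (base case)
Total: 31 + 31 + 31 + 31 + 31 + 31 + 31 + 31 + 31 + 31 + 0 = 310

310


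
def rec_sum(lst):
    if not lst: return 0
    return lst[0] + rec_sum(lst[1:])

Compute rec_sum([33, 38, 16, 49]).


rec_sum([33, 38, 16, 49]) = 33 + rec_sum([38, 16, 49])
rec_sum([38, 16, 49]) = 38 + rec_sum([16, 49])
rec_sum([16, 49]) = 16 + rec_sum([49])
rec_sum([49]) = 49 + rec_sum([])
rec_sum([]) = 0  (base case)
Total: 33 + 38 + 16 + 49 + 0 = 136

136


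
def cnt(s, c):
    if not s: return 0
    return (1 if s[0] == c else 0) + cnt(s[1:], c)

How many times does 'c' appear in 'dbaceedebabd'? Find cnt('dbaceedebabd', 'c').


s[0]='d' != 'c' -> 0
s[0]='b' != 'c' -> 0
s[0]='a' != 'c' -> 0
s[0]='c' == 'c' -> 1
s[0]='e' != 'c' -> 0
s[0]='e' != 'c' -> 0
s[0]='d' != 'c' -> 0
s[0]='e' != 'c' -> 0
s[0]='b' != 'c' -> 0
s[0]='a' != 'c' -> 0
s[0]='b' != 'c' -> 0
s[0]='d' != 'c' -> 0
Sum: 0 + 0 + 0 + 1 + 0 + 0 + 0 + 0 + 0 + 0 + 0 + 0 = 1

1


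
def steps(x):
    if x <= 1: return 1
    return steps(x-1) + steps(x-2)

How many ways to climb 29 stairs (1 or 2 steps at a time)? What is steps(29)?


Building up from base cases:
steps(0) = 1
steps(1) = 1
steps(2) = steps(1) + steps(0) = 1 + 1 = 2
steps(3) = steps(2) + steps(1) = 2 + 1 = 3
steps(4) = steps(3) + steps(2) = 3 + 2 = 5
steps(5) = steps(4) + steps(3) = 5 + 3 = 8
steps(6) = steps(5) + steps(4) = 8 + 5 = 13
steps(7) = steps(6) + steps(5) = 13 + 8 = 21
steps(8) = steps(7) + steps(6) = 21 + 13 = 34
steps(9) = steps(8) + steps(7) = 34 + 21 = 55
steps(10) = steps(9) + steps(8) = 55 + 34 = 89
steps(11) = steps(10) + steps(9) = 89 + 55 = 144
steps(12) = steps(11) + steps(10) = 144 + 89 = 233
steps(13) = steps(12) + steps(11) = 233 + 144 = 377
steps(14) = steps(13) + steps(12) = 377 + 233 = 610
steps(15) = steps(14) + steps(13) = 610 + 377 = 987
steps(16) = steps(15) + steps(14) = 987 + 610 = 1597
steps(17) = steps(16) + steps(15) = 1597 + 987 = 2584
steps(18) = steps(17) + steps(16) = 2584 + 1597 = 4181
steps(19) = steps(18) + steps(17) = 4181 + 2584 = 6765
steps(20) = steps(19) + steps(18) = 6765 + 4181 = 10946
steps(21) = steps(20) + steps(19) = 10946 + 6765 = 17711
steps(22) = steps(21) + steps(20) = 17711 + 10946 = 28657
steps(23) = steps(22) + steps(21) = 28657 + 17711 = 46368
steps(24) = steps(23) + steps(22) = 46368 + 28657 = 75025
steps(25) = steps(24) + steps(23) = 75025 + 46368 = 121393
steps(26) = steps(25) + steps(24) = 121393 + 75025 = 196418
steps(27) = steps(26) + steps(25) = 196418 + 121393 = 317811
steps(28) = steps(27) + steps(26) = 317811 + 196418 = 514229
steps(29) = steps(28) + steps(27) = 514229 + 317811 = 832040

832040


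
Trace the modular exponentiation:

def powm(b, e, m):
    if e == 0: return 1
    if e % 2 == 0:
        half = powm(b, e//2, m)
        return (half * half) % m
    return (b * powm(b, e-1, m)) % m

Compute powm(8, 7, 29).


powm(8, 7, 29): e is odd, compute powm(8, 6, 29)
  powm(8, 6, 29): e is even, compute powm(8, 3, 29)
    powm(8, 3, 29): e is odd, compute powm(8, 2, 29)
      powm(8, 2, 29): e is even, compute powm(8, 1, 29)
        powm(8, 1, 29): e is odd, compute powm(8, 0, 29)
          powm(8, 0, 29) = 1
        (8 * 1) % 29 = 8
      half=8, (8*8) % 29 = 6
    (8 * 6) % 29 = 19
  half=19, (19*19) % 29 = 13
(8 * 13) % 29 = 17

17


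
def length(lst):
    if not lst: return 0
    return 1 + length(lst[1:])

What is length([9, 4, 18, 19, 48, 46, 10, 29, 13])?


length([9, 4, 18, 19, 48, 46, 10, 29, 13]) = 1 + length([4, 18, 19, 48, 46, 10, 29, 13])
length([4, 18, 19, 48, 46, 10, 29, 13]) = 1 + length([18, 19, 48, 46, 10, 29, 13])
length([18, 19, 48, 46, 10, 29, 13]) = 1 + length([19, 48, 46, 10, 29, 13])
length([19, 48, 46, 10, 29, 13]) = 1 + length([48, 46, 10, 29, 13])
length([48, 46, 10, 29, 13]) = 1 + length([46, 10, 29, 13])
length([46, 10, 29, 13]) = 1 + length([10, 29, 13])
length([10, 29, 13]) = 1 + length([29, 13])
length([29, 13]) = 1 + length([13])
length([13]) = 1 + length([])
length([]) = 0  (base case)
Unwinding: 1 + 1 + 1 + 1 + 1 + 1 + 1 + 1 + 1 + 0 = 9

9


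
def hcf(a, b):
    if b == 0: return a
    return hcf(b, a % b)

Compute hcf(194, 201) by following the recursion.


hcf(194, 201) = hcf(201, 194)
hcf(201, 194) = hcf(194, 7)
hcf(194, 7) = hcf(7, 5)
hcf(7, 5) = hcf(5, 2)
hcf(5, 2) = hcf(2, 1)
hcf(2, 1) = hcf(1, 0)
hcf(1, 0) = 1  (base case)

1


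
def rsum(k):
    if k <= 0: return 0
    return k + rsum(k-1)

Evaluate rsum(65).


rsum(65)
= 65 + 64 + 63 + 62 + 61 + 60 + 59 + 58 + 57 + 56 + 55 + 54 + 53 + 52 + 51 + 50 + 49 + 48 + 47 + 46 + 45 + 44 + 43 + 42 + 41 + 40 + 39 + 38 + 37 + 36 + 35 + 34 + 33 + 32 + 31 + 30 + 29 + 28 + 27 + 26 + 25 + 24 + 23 + 22 + 21 + 20 + 19 + 18 + 17 + 16 + 15 + 14 + 13 + 12 + 11 + 10 + 9 + 8 + 7 + 6 + 5 + 4 + 3 + 2 + 1 + rsum(0)
= 65 + 64 + 63 + 62 + 61 + 60 + 59 + 58 + 57 + 56 + 55 + 54 + 53 + 52 + 51 + 50 + 49 + 48 + 47 + 46 + 45 + 44 + 43 + 42 + 41 + 40 + 39 + 38 + 37 + 36 + 35 + 34 + 33 + 32 + 31 + 30 + 29 + 28 + 27 + 26 + 25 + 24 + 23 + 22 + 21 + 20 + 19 + 18 + 17 + 16 + 15 + 14 + 13 + 12 + 11 + 10 + 9 + 8 + 7 + 6 + 5 + 4 + 3 + 2 + 1 + 0
= 2145

2145


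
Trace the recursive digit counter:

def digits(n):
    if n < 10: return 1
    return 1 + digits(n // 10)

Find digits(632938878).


digits(632938878) = 1 + digits(63293887)
digits(63293887) = 1 + digits(6329388)
digits(6329388) = 1 + digits(632938)
digits(632938) = 1 + digits(63293)
digits(63293) = 1 + digits(6329)
digits(6329) = 1 + digits(632)
digits(632) = 1 + digits(63)
digits(63) = 1 + digits(6)
digits(6) = 1  (base case: 6 < 10)
Unwinding: 1 + 1 + 1 + 1 + 1 + 1 + 1 + 1 + 1 = 9

9


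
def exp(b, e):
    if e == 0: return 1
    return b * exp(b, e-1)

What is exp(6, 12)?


exp(6, 12)
= 6 * exp(6, 11)
= 6 * 6 * exp(6, 10)
= 6 * 6 * 6 * exp(6, 9)
= 6 * 6 * 6 * 6 * exp(6, 8)
= 6 * 6 * 6 * 6 * 6 * exp(6, 7)
= 6 * 6 * 6 * 6 * 6 * 6 * exp(6, 6)
= 6 * 6 * 6 * 6 * 6 * 6 * 6 * exp(6, 5)
= 6 * 6 * 6 * 6 * 6 * 6 * 6 * 6 * exp(6, 4)
= 6 * 6 * 6 * 6 * 6 * 6 * 6 * 6 * 6 * exp(6, 3)
= 6 * 6 * 6 * 6 * 6 * 6 * 6 * 6 * 6 * 6 * exp(6, 2)
= 6 * 6 * 6 * 6 * 6 * 6 * 6 * 6 * 6 * 6 * 6 * exp(6, 1)
= 6 * 6 * 6 * 6 * 6 * 6 * 6 * 6 * 6 * 6 * 6 * 6 * exp(6, 0)
= 6 * 6 * 6 * 6 * 6 * 6 * 6 * 6 * 6 * 6 * 6 * 6 * 1
= 2176782336

2176782336


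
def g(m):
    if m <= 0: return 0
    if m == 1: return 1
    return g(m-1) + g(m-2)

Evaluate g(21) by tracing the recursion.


Computing g(21) bottom-up:
g(0) = 0
g(1) = 1
g(2) = g(1) + g(0) = 1 + 0 = 1
g(3) = g(2) + g(1) = 1 + 1 = 2
g(4) = g(3) + g(2) = 2 + 1 = 3
g(5) = g(4) + g(3) = 3 + 2 = 5
g(6) = g(5) + g(4) = 5 + 3 = 8
g(7) = g(6) + g(5) = 8 + 5 = 13
g(8) = g(7) + g(6) = 13 + 8 = 21
g(9) = g(8) + g(7) = 21 + 13 = 34
g(10) = g(9) + g(8) = 34 + 21 = 55
g(11) = g(10) + g(9) = 55 + 34 = 89
g(12) = g(11) + g(10) = 89 + 55 = 144
g(13) = g(12) + g(11) = 144 + 89 = 233
g(14) = g(13) + g(12) = 233 + 144 = 377
g(15) = g(14) + g(13) = 377 + 233 = 610
g(16) = g(15) + g(14) = 610 + 377 = 987
g(17) = g(16) + g(15) = 987 + 610 = 1597
g(18) = g(17) + g(16) = 1597 + 987 = 2584
g(19) = g(18) + g(17) = 2584 + 1597 = 4181
g(20) = g(19) + g(18) = 4181 + 2584 = 6765
g(21) = g(20) + g(19) = 6765 + 4181 = 10946

10946


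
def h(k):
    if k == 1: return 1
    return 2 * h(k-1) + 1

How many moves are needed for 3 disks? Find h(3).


h(3) = 2 * h(2) + 1
h(2) = 2 * h(1) + 1
h(1) = 1  (base case)
h(2) = 2 * 1 + 1 = 3
h(3) = 2 * 3 + 1 = 7

7


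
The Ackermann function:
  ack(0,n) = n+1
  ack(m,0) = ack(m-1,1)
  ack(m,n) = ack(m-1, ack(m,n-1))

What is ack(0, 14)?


ack(0, 14) = 15
Result: ack(0, 14) = 15

15


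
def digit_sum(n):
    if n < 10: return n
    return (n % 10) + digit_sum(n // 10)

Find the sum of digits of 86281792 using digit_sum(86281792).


digit_sum(86281792) = 2 + digit_sum(8628179)
digit_sum(8628179) = 9 + digit_sum(862817)
digit_sum(862817) = 7 + digit_sum(86281)
digit_sum(86281) = 1 + digit_sum(8628)
digit_sum(8628) = 8 + digit_sum(862)
digit_sum(862) = 2 + digit_sum(86)
digit_sum(86) = 6 + digit_sum(8)
digit_sum(8) = 8  (base case)
Total: 2 + 9 + 7 + 1 + 8 + 2 + 6 + 8 = 43

43


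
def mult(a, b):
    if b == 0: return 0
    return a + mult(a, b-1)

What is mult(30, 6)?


mult(30, 6) = 30 + mult(30, 5)
mult(30, 5) = 30 + mult(30, 4)
mult(30, 4) = 30 + mult(30, 3)
mult(30, 3) = 30 + mult(30, 2)
mult(30, 2) = 30 + mult(30, 1)
mult(30, 1) = 30 + mult(30, 0)
mult(30, 0) = 0  (base case)
Total: 30 + 30 + 30 + 30 + 30 + 30 + 0 = 180

180


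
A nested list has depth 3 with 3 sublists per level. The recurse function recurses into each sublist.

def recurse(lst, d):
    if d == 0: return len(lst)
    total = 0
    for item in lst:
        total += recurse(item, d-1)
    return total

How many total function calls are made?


At depth 0 (root): 1 call
At depth 1: each of 1 parents calls recurse on 3 children = 3 calls
At depth 2: each of 3 parents calls recurse on 3 children = 9 calls
At depth 3: each of 9 parents calls recurse on 3 children = 27 calls
Total: 1 + 3 + 9 + 27 = 40

40


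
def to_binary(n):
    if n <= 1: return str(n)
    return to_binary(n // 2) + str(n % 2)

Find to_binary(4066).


to_binary(4066) = to_binary(2033) + '0'
to_binary(2033) = to_binary(1016) + '1'
to_binary(1016) = to_binary(508) + '0'
to_binary(508) = to_binary(254) + '0'
to_binary(254) = to_binary(127) + '0'
to_binary(127) = to_binary(63) + '1'
to_binary(63) = to_binary(31) + '1'
to_binary(31) = to_binary(15) + '1'
to_binary(15) = to_binary(7) + '1'
to_binary(7) = to_binary(3) + '1'
to_binary(3) = to_binary(1) + '1'
to_binary(1) = '1'  (base case)
Concatenating: '1' + '1' + '1' + '1' + '1' + '1' + '1' + '0' + '0' + '0' + '1' + '0' = '111111100010'

111111100010


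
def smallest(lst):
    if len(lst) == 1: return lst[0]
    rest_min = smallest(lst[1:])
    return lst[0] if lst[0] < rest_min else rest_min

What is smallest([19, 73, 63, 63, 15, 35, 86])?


smallest([19, 73, 63, 63, 15, 35, 86]): compare 19 with smallest([73, 63, 63, 15, 35, 86])
smallest([73, 63, 63, 15, 35, 86]): compare 73 with smallest([63, 63, 15, 35, 86])
smallest([63, 63, 15, 35, 86]): compare 63 with smallest([63, 15, 35, 86])
smallest([63, 15, 35, 86]): compare 63 with smallest([15, 35, 86])
smallest([15, 35, 86]): compare 15 with smallest([35, 86])
smallest([35, 86]): compare 35 with smallest([86])
smallest([86]) = 86  (base case)
Compare 35 with 86 -> 35
Compare 15 with 35 -> 15
Compare 63 with 15 -> 15
Compare 63 with 15 -> 15
Compare 73 with 15 -> 15
Compare 19 with 15 -> 15

15


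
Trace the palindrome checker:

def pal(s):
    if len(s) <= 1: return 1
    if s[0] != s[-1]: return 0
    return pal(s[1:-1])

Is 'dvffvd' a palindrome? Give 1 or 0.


pal('dvffvd'): s[0]='d' == s[-1]='d' -> check pal('vffv')
pal('vffv'): s[0]='v' == s[-1]='v' -> check pal('ff')
pal('ff'): s[0]='f' == s[-1]='f' -> check pal('')
pal(''): len <= 1 -> return 1  (base case)
Result: 1 (palindrome)

1


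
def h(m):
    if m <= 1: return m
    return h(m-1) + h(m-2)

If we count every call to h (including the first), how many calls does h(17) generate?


Let C(n) = total calls for h(n)
C(0) = 1, C(1) = 1
C(2) = 1 + C(1) + C(0) = 1 + 1 + 1 = 3
C(3) = 1 + C(2) + C(1) = 1 + 3 + 1 = 5
C(4) = 1 + C(3) + C(2) = 1 + 5 + 3 = 9
C(5) = 1 + C(4) + C(3) = 1 + 9 + 5 = 15
C(6) = 1 + C(5) + C(4) = 1 + 15 + 9 = 25
C(7) = 1 + C(6) + C(5) = 1 + 25 + 15 = 41
C(8) = 1 + C(7) + C(6) = 1 + 41 + 25 = 67
C(9) = 1 + C(8) + C(7) = 1 + 67 + 41 = 109
C(10) = 1 + C(9) + C(8) = 1 + 109 + 67 = 177
C(11) = 1 + C(10) + C(9) = 1 + 177 + 109 = 287
C(12) = 1 + C(11) + C(10) = 1 + 287 + 177 = 465
C(13) = 1 + C(12) + C(11) = 1 + 465 + 287 = 753
C(14) = 1 + C(13) + C(12) = 1 + 753 + 465 = 1219
C(15) = 1 + C(14) + C(13) = 1 + 1219 + 753 = 1973
C(16) = 1 + C(15) + C(14) = 1 + 1973 + 1219 = 3193
C(17) = 1 + C(16) + C(15) = 1 + 3193 + 1973 = 5167

5167


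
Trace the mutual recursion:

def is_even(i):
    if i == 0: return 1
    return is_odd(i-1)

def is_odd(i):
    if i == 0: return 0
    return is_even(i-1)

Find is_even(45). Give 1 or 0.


is_even(45) = is_odd(44)
is_odd(44) = is_even(43)
is_even(43) = is_odd(42)
is_odd(42) = is_even(41)
is_even(41) = is_odd(40)
is_odd(40) = is_even(39)
is_even(39) = is_odd(38)
is_odd(38) = is_even(37)
is_even(37) = is_odd(36)
is_odd(36) = is_even(35)
is_even(35) = is_odd(34)
is_odd(34) = is_even(33)
is_even(33) = is_odd(32)
is_odd(32) = is_even(31)
is_even(31) = is_odd(30)
is_odd(30) = is_even(29)
is_even(29) = is_odd(28)
is_odd(28) = is_even(27)
is_even(27) = is_odd(26)
is_odd(26) = is_even(25)
is_even(25) = is_odd(24)
is_odd(24) = is_even(23)
is_even(23) = is_odd(22)
is_odd(22) = is_even(21)
is_even(21) = is_odd(20)
is_odd(20) = is_even(19)
is_even(19) = is_odd(18)
is_odd(18) = is_even(17)
is_even(17) = is_odd(16)
is_odd(16) = is_even(15)
is_even(15) = is_odd(14)
is_odd(14) = is_even(13)
is_even(13) = is_odd(12)
is_odd(12) = is_even(11)
is_even(11) = is_odd(10)
is_odd(10) = is_even(9)
is_even(9) = is_odd(8)
is_odd(8) = is_even(7)
is_even(7) = is_odd(6)
is_odd(6) = is_even(5)
is_even(5) = is_odd(4)
is_odd(4) = is_even(3)
is_even(3) = is_odd(2)
is_odd(2) = is_even(1)
is_even(1) = is_odd(0)
is_odd(0) = 0  (base case)
Result: 0

0


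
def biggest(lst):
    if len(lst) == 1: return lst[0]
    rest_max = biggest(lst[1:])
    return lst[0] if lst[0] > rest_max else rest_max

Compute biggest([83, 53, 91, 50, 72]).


biggest([83, 53, 91, 50, 72]): compare 83 with biggest([53, 91, 50, 72])
biggest([53, 91, 50, 72]): compare 53 with biggest([91, 50, 72])
biggest([91, 50, 72]): compare 91 with biggest([50, 72])
biggest([50, 72]): compare 50 with biggest([72])
biggest([72]) = 72  (base case)
Compare 50 with 72 -> 72
Compare 91 with 72 -> 91
Compare 53 with 91 -> 91
Compare 83 with 91 -> 91

91


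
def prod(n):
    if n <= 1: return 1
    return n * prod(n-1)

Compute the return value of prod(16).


prod(16)
= 16 * prod(15)
= 16 * 15 * prod(14)
= 16 * 15 * 14 * prod(13)
= 16 * 15 * 14 * 13 * prod(12)
= 16 * 15 * 14 * 13 * 12 * prod(11)
= 16 * 15 * 14 * 13 * 12 * 11 * prod(10)
= 16 * 15 * 14 * 13 * 12 * 11 * 10 * prod(9)
= 16 * 15 * 14 * 13 * 12 * 11 * 10 * 9 * prod(8)
= 16 * 15 * 14 * 13 * 12 * 11 * 10 * 9 * 8 * prod(7)
= 16 * 15 * 14 * 13 * 12 * 11 * 10 * 9 * 8 * 7 * prod(6)
= 16 * 15 * 14 * 13 * 12 * 11 * 10 * 9 * 8 * 7 * 6 * prod(5)
= 16 * 15 * 14 * 13 * 12 * 11 * 10 * 9 * 8 * 7 * 6 * 5 * prod(4)
= 16 * 15 * 14 * 13 * 12 * 11 * 10 * 9 * 8 * 7 * 6 * 5 * 4 * prod(3)
= 16 * 15 * 14 * 13 * 12 * 11 * 10 * 9 * 8 * 7 * 6 * 5 * 4 * 3 * prod(2)
= 16 * 15 * 14 * 13 * 12 * 11 * 10 * 9 * 8 * 7 * 6 * 5 * 4 * 3 * 2 * prod(1)
= 16 * 15 * 14 * 13 * 12 * 11 * 10 * 9 * 8 * 7 * 6 * 5 * 4 * 3 * 2 * 1
= 20922789888000

20922789888000


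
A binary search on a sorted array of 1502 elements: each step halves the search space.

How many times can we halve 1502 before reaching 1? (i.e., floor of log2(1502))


1502 / 2 = 751
751 / 2 = 375
375 / 2 = 187
187 / 2 = 93
93 / 2 = 46
46 / 2 = 23
23 / 2 = 11
11 / 2 = 5
5 / 2 = 2
2 / 2 = 1
Reached 1 after 10 halvings

10


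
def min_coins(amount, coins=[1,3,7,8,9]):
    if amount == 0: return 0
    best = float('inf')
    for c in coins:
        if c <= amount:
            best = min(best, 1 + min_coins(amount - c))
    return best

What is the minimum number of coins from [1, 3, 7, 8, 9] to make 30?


Building up with DP:
min_coins(0) = 0
min_coins(1) = min(1+min_coins(0)=1+0=1) = 1
min_coins(2) = min(1+min_coins(1)=1+1=2) = 2
min_coins(3) = min(1+min_coins(2)=1+2=3, 1+min_coins(0)=1+0=1) = 1
min_coins(4) = min(1+min_coins(3)=1+1=2, 1+min_coins(1)=1+1=2) = 2
min_coins(5) = min(1+min_coins(4)=1+2=3, 1+min_coins(2)=1+2=3) = 3
min_coins(6) = min(1+min_coins(5)=1+3=4, 1+min_coins(3)=1+1=2) = 2
min_coins(7) = min(1+min_coins(6)=1+2=3, 1+min_coins(4)=1+2=3, 1+min_coins(0)=1+0=1) = 1
min_coins(8) = min(1+min_coins(7)=1+1=2, 1+min_coins(5)=1+3=4, 1+min_coins(1)=1+1=2, 1+min_coins(0)=1+0=1) = 1
min_coins(9) = min(1+min_coins(8)=1+1=2, 1+min_coins(6)=1+2=3, 1+min_coins(2)=1+2=3, 1+min_coins(1)=1+1=2, 1+min_coins(0)=1+0=1) = 1
min_coins(10) = min(1+min_coins(9)=1+1=2, 1+min_coins(7)=1+1=2, 1+min_coins(3)=1+1=2, 1+min_coins(2)=1+2=3, 1+min_coins(1)=1+1=2) = 2
min_coins(11) = min(1+min_coins(10)=1+2=3, 1+min_coins(8)=1+1=2, 1+min_coins(4)=1+2=3, 1+min_coins(3)=1+1=2, 1+min_coins(2)=1+2=3) = 2
min_coins(12) = min(1+min_coins(11)=1+2=3, 1+min_coins(9)=1+1=2, 1+min_coins(5)=1+3=4, 1+min_coins(4)=1+2=3, 1+min_coins(3)=1+1=2) = 2
min_coins(13) = min(1+min_coins(12)=1+2=3, 1+min_coins(10)=1+2=3, 1+min_coins(6)=1+2=3, 1+min_coins(5)=1+3=4, 1+min_coins(4)=1+2=3) = 3
min_coins(14) = min(1+min_coins(13)=1+3=4, 1+min_coins(11)=1+2=3, 1+min_coins(7)=1+1=2, 1+min_coins(6)=1+2=3, 1+min_coins(5)=1+3=4) = 2
min_coins(15) = min(1+min_coins(14)=1+2=3, 1+min_coins(12)=1+2=3, 1+min_coins(8)=1+1=2, 1+min_coins(7)=1+1=2, 1+min_coins(6)=1+2=3) = 2
min_coins(16) = min(1+min_coins(15)=1+2=3, 1+min_coins(13)=1+3=4, 1+min_coins(9)=1+1=2, 1+min_coins(8)=1+1=2, 1+min_coins(7)=1+1=2) = 2
min_coins(17) = min(1+min_coins(16)=1+2=3, 1+min_coins(14)=1+2=3, 1+min_coins(10)=1+2=3, 1+min_coins(9)=1+1=2, 1+min_coins(8)=1+1=2) = 2
min_coins(18) = min(1+min_coins(17)=1+2=3, 1+min_coins(15)=1+2=3, 1+min_coins(11)=1+2=3, 1+min_coins(10)=1+2=3, 1+min_coins(9)=1+1=2) = 2
min_coins(19) = min(1+min_coins(18)=1+2=3, 1+min_coins(16)=1+2=3, 1+min_coins(12)=1+2=3, 1+min_coins(11)=1+2=3, 1+min_coins(10)=1+2=3) = 3
min_coins(20) = min(1+min_coins(19)=1+3=4, 1+min_coins(17)=1+2=3, 1+min_coins(13)=1+3=4, 1+min_coins(12)=1+2=3, 1+min_coins(11)=1+2=3) = 3
min_coins(21) = min(1+min_coins(20)=1+3=4, 1+min_coins(18)=1+2=3, 1+min_coins(14)=1+2=3, 1+min_coins(13)=1+3=4, 1+min_coins(12)=1+2=3) = 3
min_coins(22) = min(1+min_coins(21)=1+3=4, 1+min_coins(19)=1+3=4, 1+min_coins(15)=1+2=3, 1+min_coins(14)=1+2=3, 1+min_coins(13)=1+3=4) = 3
min_coins(23) = min(1+min_coins(22)=1+3=4, 1+min_coins(20)=1+3=4, 1+min_coins(16)=1+2=3, 1+min_coins(15)=1+2=3, 1+min_coins(14)=1+2=3) = 3
min_coins(24) = min(1+min_coins(23)=1+3=4, 1+min_coins(21)=1+3=4, 1+min_coins(17)=1+2=3, 1+min_coins(16)=1+2=3, 1+min_coins(15)=1+2=3) = 3
min_coins(25) = min(1+min_coins(24)=1+3=4, 1+min_coins(22)=1+3=4, 1+min_coins(18)=1+2=3, 1+min_coins(17)=1+2=3, 1+min_coins(16)=1+2=3) = 3
min_coins(26) = min(1+min_coins(25)=1+3=4, 1+min_coins(23)=1+3=4, 1+min_coins(19)=1+3=4, 1+min_coins(18)=1+2=3, 1+min_coins(17)=1+2=3) = 3
min_coins(27) = min(1+min_coins(26)=1+3=4, 1+min_coins(24)=1+3=4, 1+min_coins(20)=1+3=4, 1+min_coins(19)=1+3=4, 1+min_coins(18)=1+2=3) = 3
min_coins(28) = min(1+min_coins(27)=1+3=4, 1+min_coins(25)=1+3=4, 1+min_coins(21)=1+3=4, 1+min_coins(20)=1+3=4, 1+min_coins(19)=1+3=4) = 4
min_coins(29) = min(1+min_coins(28)=1+4=5, 1+min_coins(26)=1+3=4, 1+min_coins(22)=1+3=4, 1+min_coins(21)=1+3=4, 1+min_coins(20)=1+3=4) = 4
min_coins(30) = min(1+min_coins(29)=1+4=5, 1+min_coins(27)=1+3=4, 1+min_coins(23)=1+3=4, 1+min_coins(22)=1+3=4, 1+min_coins(21)=1+3=4) = 4

4


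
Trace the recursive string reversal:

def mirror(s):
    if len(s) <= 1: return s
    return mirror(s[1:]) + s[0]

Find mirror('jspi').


mirror('jspi') = mirror('spi') + 'j'
mirror('spi') = mirror('pi') + 's'
mirror('pi') = mirror('i') + 'p'
mirror('i') = 'i'  (base case)
Concatenating: 'i' + 'p' + 's' + 'j' = 'ipsj'

ipsj


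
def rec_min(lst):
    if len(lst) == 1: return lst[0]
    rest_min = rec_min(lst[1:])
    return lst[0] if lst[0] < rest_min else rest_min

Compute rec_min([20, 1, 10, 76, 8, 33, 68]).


rec_min([20, 1, 10, 76, 8, 33, 68]): compare 20 with rec_min([1, 10, 76, 8, 33, 68])
rec_min([1, 10, 76, 8, 33, 68]): compare 1 with rec_min([10, 76, 8, 33, 68])
rec_min([10, 76, 8, 33, 68]): compare 10 with rec_min([76, 8, 33, 68])
rec_min([76, 8, 33, 68]): compare 76 with rec_min([8, 33, 68])
rec_min([8, 33, 68]): compare 8 with rec_min([33, 68])
rec_min([33, 68]): compare 33 with rec_min([68])
rec_min([68]) = 68  (base case)
Compare 33 with 68 -> 33
Compare 8 with 33 -> 8
Compare 76 with 8 -> 8
Compare 10 with 8 -> 8
Compare 1 with 8 -> 1
Compare 20 with 1 -> 1

1


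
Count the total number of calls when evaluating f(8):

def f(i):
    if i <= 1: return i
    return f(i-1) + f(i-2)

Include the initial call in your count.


Let C(n) = total calls for f(n)
C(0) = 1, C(1) = 1
C(2) = 1 + C(1) + C(0) = 1 + 1 + 1 = 3
C(3) = 1 + C(2) + C(1) = 1 + 3 + 1 = 5
C(4) = 1 + C(3) + C(2) = 1 + 5 + 3 = 9
C(5) = 1 + C(4) + C(3) = 1 + 9 + 5 = 15
C(6) = 1 + C(5) + C(4) = 1 + 15 + 9 = 25
C(7) = 1 + C(6) + C(5) = 1 + 25 + 15 = 41
C(8) = 1 + C(7) + C(6) = 1 + 41 + 25 = 67

67


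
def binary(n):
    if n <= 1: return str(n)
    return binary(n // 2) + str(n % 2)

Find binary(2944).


binary(2944) = binary(1472) + '0'
binary(1472) = binary(736) + '0'
binary(736) = binary(368) + '0'
binary(368) = binary(184) + '0'
binary(184) = binary(92) + '0'
binary(92) = binary(46) + '0'
binary(46) = binary(23) + '0'
binary(23) = binary(11) + '1'
binary(11) = binary(5) + '1'
binary(5) = binary(2) + '1'
binary(2) = binary(1) + '0'
binary(1) = '1'  (base case)
Concatenating: '1' + '0' + '1' + '1' + '1' + '0' + '0' + '0' + '0' + '0' + '0' + '0' = '101110000000'

101110000000


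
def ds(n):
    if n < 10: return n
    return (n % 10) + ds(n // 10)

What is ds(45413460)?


ds(45413460) = 0 + ds(4541346)
ds(4541346) = 6 + ds(454134)
ds(454134) = 4 + ds(45413)
ds(45413) = 3 + ds(4541)
ds(4541) = 1 + ds(454)
ds(454) = 4 + ds(45)
ds(45) = 5 + ds(4)
ds(4) = 4  (base case)
Total: 0 + 6 + 4 + 3 + 1 + 4 + 5 + 4 = 27

27


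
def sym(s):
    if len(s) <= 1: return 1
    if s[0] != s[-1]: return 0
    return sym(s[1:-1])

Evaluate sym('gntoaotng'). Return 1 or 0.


sym('gntoaotng'): s[0]='g' == s[-1]='g' -> check sym('ntoaotn')
sym('ntoaotn'): s[0]='n' == s[-1]='n' -> check sym('toaot')
sym('toaot'): s[0]='t' == s[-1]='t' -> check sym('oao')
sym('oao'): s[0]='o' == s[-1]='o' -> check sym('a')
sym('a'): len <= 1 -> return 1  (base case)
Result: 1 (palindrome)

1


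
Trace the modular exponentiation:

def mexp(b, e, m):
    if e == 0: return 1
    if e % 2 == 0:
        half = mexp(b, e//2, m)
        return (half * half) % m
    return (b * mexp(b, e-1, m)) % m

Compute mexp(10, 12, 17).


mexp(10, 12, 17): e is even, compute mexp(10, 6, 17)
  mexp(10, 6, 17): e is even, compute mexp(10, 3, 17)
    mexp(10, 3, 17): e is odd, compute mexp(10, 2, 17)
      mexp(10, 2, 17): e is even, compute mexp(10, 1, 17)
        mexp(10, 1, 17): e is odd, compute mexp(10, 0, 17)
          mexp(10, 0, 17) = 1
        (10 * 1) % 17 = 10
      half=10, (10*10) % 17 = 15
    (10 * 15) % 17 = 14
  half=14, (14*14) % 17 = 9
half=9, (9*9) % 17 = 13

13


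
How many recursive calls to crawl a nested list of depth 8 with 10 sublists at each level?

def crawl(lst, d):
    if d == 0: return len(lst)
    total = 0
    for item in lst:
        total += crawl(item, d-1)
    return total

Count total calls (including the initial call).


At depth 0 (root): 1 call
At depth 1: each of 1 parents calls crawl on 10 children = 10 calls
At depth 2: each of 10 parents calls crawl on 10 children = 100 calls
At depth 3: each of 100 parents calls crawl on 10 children = 1000 calls
At depth 4: each of 1000 parents calls crawl on 10 children = 10000 calls
At depth 5: each of 10000 parents calls crawl on 10 children = 100000 calls
At depth 6: each of 100000 parents calls crawl on 10 children = 1000000 calls
At depth 7: each of 1000000 parents calls crawl on 10 children = 10000000 calls
At depth 8: each of 10000000 parents calls crawl on 10 children = 100000000 calls
Total: 1 + 10 + 100 + 1000 + 10000 + 100000 + 1000000 + 10000000 + 100000000 = 111111111

111111111


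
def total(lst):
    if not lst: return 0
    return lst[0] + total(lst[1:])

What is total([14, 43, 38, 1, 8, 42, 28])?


total([14, 43, 38, 1, 8, 42, 28]) = 14 + total([43, 38, 1, 8, 42, 28])
total([43, 38, 1, 8, 42, 28]) = 43 + total([38, 1, 8, 42, 28])
total([38, 1, 8, 42, 28]) = 38 + total([1, 8, 42, 28])
total([1, 8, 42, 28]) = 1 + total([8, 42, 28])
total([8, 42, 28]) = 8 + total([42, 28])
total([42, 28]) = 42 + total([28])
total([28]) = 28 + total([])
total([]) = 0  (base case)
Total: 14 + 43 + 38 + 1 + 8 + 42 + 28 + 0 = 174

174


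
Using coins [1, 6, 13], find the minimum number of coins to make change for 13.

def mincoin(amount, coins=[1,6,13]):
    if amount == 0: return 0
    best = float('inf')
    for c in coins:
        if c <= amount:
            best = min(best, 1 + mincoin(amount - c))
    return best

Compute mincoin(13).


Building up with DP:
mincoin(0) = 0
mincoin(1) = min(1+mincoin(0)=1+0=1) = 1
mincoin(2) = min(1+mincoin(1)=1+1=2) = 2
mincoin(3) = min(1+mincoin(2)=1+2=3) = 3
mincoin(4) = min(1+mincoin(3)=1+3=4) = 4
mincoin(5) = min(1+mincoin(4)=1+4=5) = 5
mincoin(6) = min(1+mincoin(5)=1+5=6, 1+mincoin(0)=1+0=1) = 1
mincoin(7) = min(1+mincoin(6)=1+1=2, 1+mincoin(1)=1+1=2) = 2
mincoin(8) = min(1+mincoin(7)=1+2=3, 1+mincoin(2)=1+2=3) = 3
mincoin(9) = min(1+mincoin(8)=1+3=4, 1+mincoin(3)=1+3=4) = 4
mincoin(10) = min(1+mincoin(9)=1+4=5, 1+mincoin(4)=1+4=5) = 5
mincoin(11) = min(1+mincoin(10)=1+5=6, 1+mincoin(5)=1+5=6) = 6
mincoin(12) = min(1+mincoin(11)=1+6=7, 1+mincoin(6)=1+1=2) = 2
mincoin(13) = min(1+mincoin(12)=1+2=3, 1+mincoin(7)=1+2=3, 1+mincoin(0)=1+0=1) = 1

1


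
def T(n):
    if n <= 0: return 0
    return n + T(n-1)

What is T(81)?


T(81)
= 81 + 80 + 79 + 78 + 77 + 76 + 75 + 74 + 73 + 72 + 71 + 70 + 69 + 68 + 67 + 66 + 65 + 64 + 63 + 62 + 61 + 60 + 59 + 58 + 57 + 56 + 55 + 54 + 53 + 52 + 51 + 50 + 49 + 48 + 47 + 46 + 45 + 44 + 43 + 42 + 41 + 40 + 39 + 38 + 37 + 36 + 35 + 34 + 33 + 32 + 31 + 30 + 29 + 28 + 27 + 26 + 25 + 24 + 23 + 22 + 21 + 20 + 19 + 18 + 17 + 16 + 15 + 14 + 13 + 12 + 11 + 10 + 9 + 8 + 7 + 6 + 5 + 4 + 3 + 2 + 1 + T(0)
= 81 + 80 + 79 + 78 + 77 + 76 + 75 + 74 + 73 + 72 + 71 + 70 + 69 + 68 + 67 + 66 + 65 + 64 + 63 + 62 + 61 + 60 + 59 + 58 + 57 + 56 + 55 + 54 + 53 + 52 + 51 + 50 + 49 + 48 + 47 + 46 + 45 + 44 + 43 + 42 + 41 + 40 + 39 + 38 + 37 + 36 + 35 + 34 + 33 + 32 + 31 + 30 + 29 + 28 + 27 + 26 + 25 + 24 + 23 + 22 + 21 + 20 + 19 + 18 + 17 + 16 + 15 + 14 + 13 + 12 + 11 + 10 + 9 + 8 + 7 + 6 + 5 + 4 + 3 + 2 + 1 + 0
= 3321

3321


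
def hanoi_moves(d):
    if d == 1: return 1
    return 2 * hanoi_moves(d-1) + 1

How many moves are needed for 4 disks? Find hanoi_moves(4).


hanoi_moves(4) = 2 * hanoi_moves(3) + 1
hanoi_moves(3) = 2 * hanoi_moves(2) + 1
hanoi_moves(2) = 2 * hanoi_moves(1) + 1
hanoi_moves(1) = 1  (base case)
hanoi_moves(2) = 2 * 1 + 1 = 3
hanoi_moves(3) = 2 * 3 + 1 = 7
hanoi_moves(4) = 2 * 7 + 1 = 15

15


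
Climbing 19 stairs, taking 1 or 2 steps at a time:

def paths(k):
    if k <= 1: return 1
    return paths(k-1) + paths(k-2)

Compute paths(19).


Building up from base cases:
paths(0) = 1
paths(1) = 1
paths(2) = paths(1) + paths(0) = 1 + 1 = 2
paths(3) = paths(2) + paths(1) = 2 + 1 = 3
paths(4) = paths(3) + paths(2) = 3 + 2 = 5
paths(5) = paths(4) + paths(3) = 5 + 3 = 8
paths(6) = paths(5) + paths(4) = 8 + 5 = 13
paths(7) = paths(6) + paths(5) = 13 + 8 = 21
paths(8) = paths(7) + paths(6) = 21 + 13 = 34
paths(9) = paths(8) + paths(7) = 34 + 21 = 55
paths(10) = paths(9) + paths(8) = 55 + 34 = 89
paths(11) = paths(10) + paths(9) = 89 + 55 = 144
paths(12) = paths(11) + paths(10) = 144 + 89 = 233
paths(13) = paths(12) + paths(11) = 233 + 144 = 377
paths(14) = paths(13) + paths(12) = 377 + 233 = 610
paths(15) = paths(14) + paths(13) = 610 + 377 = 987
paths(16) = paths(15) + paths(14) = 987 + 610 = 1597
paths(17) = paths(16) + paths(15) = 1597 + 987 = 2584
paths(18) = paths(17) + paths(16) = 2584 + 1597 = 4181
paths(19) = paths(18) + paths(17) = 4181 + 2584 = 6765

6765


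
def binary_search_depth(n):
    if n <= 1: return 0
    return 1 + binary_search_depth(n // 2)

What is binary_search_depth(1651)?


1651 / 2 = 825
825 / 2 = 412
412 / 2 = 206
206 / 2 = 103
103 / 2 = 51
51 / 2 = 25
25 / 2 = 12
12 / 2 = 6
6 / 2 = 3
3 / 2 = 1
Reached 1 after 10 halvings

10


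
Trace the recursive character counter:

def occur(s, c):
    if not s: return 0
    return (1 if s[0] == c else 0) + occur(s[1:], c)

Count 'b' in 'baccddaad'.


s[0]='b' == 'b' -> 1
s[0]='a' != 'b' -> 0
s[0]='c' != 'b' -> 0
s[0]='c' != 'b' -> 0
s[0]='d' != 'b' -> 0
s[0]='d' != 'b' -> 0
s[0]='a' != 'b' -> 0
s[0]='a' != 'b' -> 0
s[0]='d' != 'b' -> 0
Sum: 1 + 0 + 0 + 0 + 0 + 0 + 0 + 0 + 0 = 1

1


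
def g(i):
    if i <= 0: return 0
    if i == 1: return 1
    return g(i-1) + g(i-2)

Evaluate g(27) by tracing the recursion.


Computing g(27) bottom-up:
g(0) = 0
g(1) = 1
g(2) = g(1) + g(0) = 1 + 0 = 1
g(3) = g(2) + g(1) = 1 + 1 = 2
g(4) = g(3) + g(2) = 2 + 1 = 3
g(5) = g(4) + g(3) = 3 + 2 = 5
g(6) = g(5) + g(4) = 5 + 3 = 8
g(7) = g(6) + g(5) = 8 + 5 = 13
g(8) = g(7) + g(6) = 13 + 8 = 21
g(9) = g(8) + g(7) = 21 + 13 = 34
g(10) = g(9) + g(8) = 34 + 21 = 55
g(11) = g(10) + g(9) = 55 + 34 = 89
g(12) = g(11) + g(10) = 89 + 55 = 144
g(13) = g(12) + g(11) = 144 + 89 = 233
g(14) = g(13) + g(12) = 233 + 144 = 377
g(15) = g(14) + g(13) = 377 + 233 = 610
g(16) = g(15) + g(14) = 610 + 377 = 987
g(17) = g(16) + g(15) = 987 + 610 = 1597
g(18) = g(17) + g(16) = 1597 + 987 = 2584
g(19) = g(18) + g(17) = 2584 + 1597 = 4181
g(20) = g(19) + g(18) = 4181 + 2584 = 6765
g(21) = g(20) + g(19) = 6765 + 4181 = 10946
g(22) = g(21) + g(20) = 10946 + 6765 = 17711
g(23) = g(22) + g(21) = 17711 + 10946 = 28657
g(24) = g(23) + g(22) = 28657 + 17711 = 46368
g(25) = g(24) + g(23) = 46368 + 28657 = 75025
g(26) = g(25) + g(24) = 75025 + 46368 = 121393
g(27) = g(26) + g(25) = 121393 + 75025 = 196418

196418


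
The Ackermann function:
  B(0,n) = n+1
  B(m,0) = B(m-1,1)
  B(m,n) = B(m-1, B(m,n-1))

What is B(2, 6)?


B(2, 6) = B(1, B(2, 5))
  B(2, 5) = B(1, B(2, 4))
    B(2, 4) = B(1, B(2, 3))
      B(2, 3) = B(1, B(2, 2))
        B(2, 2) = B(1, B(2, 1))
          B(2, 1) = B(1, B(2, 0))
          B(2, 0) = B(1, 1)
          B(1, 1) = B(0, B(1, 0))
          B(1, 0) = B(0, 1)
          B(0, 1) = 2
            = B(0, 2)
          B(0, 2) = 3
            = B(1, 3)
          B(1, 3) = B(0, B(1, 2))
          B(1, 2) = B(0, B(1, 1))
          B(1, 1) = B(0, B(1, 0))
          B(1, 0) = B(0, 1)
          B(0, 1) = 2
            = B(0, 2)
          B(0, 2) = 3
            = B(0, 3)
          B(0, 3) = 4
            = B(0, 4)
          B(0, 4) = 5
          = B(1, 5)
... (trace truncated)
Result: B(2, 6) = 15

15


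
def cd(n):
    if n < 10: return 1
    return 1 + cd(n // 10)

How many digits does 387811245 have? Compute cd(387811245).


cd(387811245) = 1 + cd(38781124)
cd(38781124) = 1 + cd(3878112)
cd(3878112) = 1 + cd(387811)
cd(387811) = 1 + cd(38781)
cd(38781) = 1 + cd(3878)
cd(3878) = 1 + cd(387)
cd(387) = 1 + cd(38)
cd(38) = 1 + cd(3)
cd(3) = 1  (base case: 3 < 10)
Unwinding: 1 + 1 + 1 + 1 + 1 + 1 + 1 + 1 + 1 = 9

9


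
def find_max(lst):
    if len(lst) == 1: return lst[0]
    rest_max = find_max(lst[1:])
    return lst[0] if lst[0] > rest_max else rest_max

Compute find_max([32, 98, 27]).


find_max([32, 98, 27]): compare 32 with find_max([98, 27])
find_max([98, 27]): compare 98 with find_max([27])
find_max([27]) = 27  (base case)
Compare 98 with 27 -> 98
Compare 32 with 98 -> 98

98


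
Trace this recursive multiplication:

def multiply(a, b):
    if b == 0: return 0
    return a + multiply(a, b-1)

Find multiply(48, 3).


multiply(48, 3) = 48 + multiply(48, 2)
multiply(48, 2) = 48 + multiply(48, 1)
multiply(48, 1) = 48 + multiply(48, 0)
multiply(48, 0) = 0  (base case)
Total: 48 + 48 + 48 + 0 = 144

144


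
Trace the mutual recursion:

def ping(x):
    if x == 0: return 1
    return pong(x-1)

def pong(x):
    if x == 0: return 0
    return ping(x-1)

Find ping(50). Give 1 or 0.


ping(50) = pong(49)
pong(49) = ping(48)
ping(48) = pong(47)
pong(47) = ping(46)
ping(46) = pong(45)
pong(45) = ping(44)
ping(44) = pong(43)
pong(43) = ping(42)
ping(42) = pong(41)
pong(41) = ping(40)
ping(40) = pong(39)
pong(39) = ping(38)
ping(38) = pong(37)
pong(37) = ping(36)
ping(36) = pong(35)
pong(35) = ping(34)
ping(34) = pong(33)
pong(33) = ping(32)
ping(32) = pong(31)
pong(31) = ping(30)
ping(30) = pong(29)
pong(29) = ping(28)
ping(28) = pong(27)
pong(27) = ping(26)
ping(26) = pong(25)
pong(25) = ping(24)
ping(24) = pong(23)
pong(23) = ping(22)
ping(22) = pong(21)
pong(21) = ping(20)
ping(20) = pong(19)
pong(19) = ping(18)
ping(18) = pong(17)
pong(17) = ping(16)
ping(16) = pong(15)
pong(15) = ping(14)
ping(14) = pong(13)
pong(13) = ping(12)
ping(12) = pong(11)
pong(11) = ping(10)
ping(10) = pong(9)
pong(9) = ping(8)
ping(8) = pong(7)
pong(7) = ping(6)
ping(6) = pong(5)
pong(5) = ping(4)
ping(4) = pong(3)
pong(3) = ping(2)
ping(2) = pong(1)
pong(1) = ping(0)
ping(0) = 1  (base case)
Result: 1

1


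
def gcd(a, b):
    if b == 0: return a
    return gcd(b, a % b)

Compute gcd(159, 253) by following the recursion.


gcd(159, 253) = gcd(253, 159)
gcd(253, 159) = gcd(159, 94)
gcd(159, 94) = gcd(94, 65)
gcd(94, 65) = gcd(65, 29)
gcd(65, 29) = gcd(29, 7)
gcd(29, 7) = gcd(7, 1)
gcd(7, 1) = gcd(1, 0)
gcd(1, 0) = 1  (base case)

1


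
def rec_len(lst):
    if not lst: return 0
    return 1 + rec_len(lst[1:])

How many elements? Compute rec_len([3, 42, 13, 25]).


rec_len([3, 42, 13, 25]) = 1 + rec_len([42, 13, 25])
rec_len([42, 13, 25]) = 1 + rec_len([13, 25])
rec_len([13, 25]) = 1 + rec_len([25])
rec_len([25]) = 1 + rec_len([])
rec_len([]) = 0  (base case)
Unwinding: 1 + 1 + 1 + 1 + 0 = 4

4


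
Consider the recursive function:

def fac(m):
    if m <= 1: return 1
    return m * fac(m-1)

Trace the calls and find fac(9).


fac(9)
= 9 * fac(8)
= 9 * 8 * fac(7)
= 9 * 8 * 7 * fac(6)
= 9 * 8 * 7 * 6 * fac(5)
= 9 * 8 * 7 * 6 * 5 * fac(4)
= 9 * 8 * 7 * 6 * 5 * 4 * fac(3)
= 9 * 8 * 7 * 6 * 5 * 4 * 3 * fac(2)
= 9 * 8 * 7 * 6 * 5 * 4 * 3 * 2 * fac(1)
= 9 * 8 * 7 * 6 * 5 * 4 * 3 * 2 * 1
= 362880

362880


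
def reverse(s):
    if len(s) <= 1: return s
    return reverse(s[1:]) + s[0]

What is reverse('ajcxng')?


reverse('ajcxng') = reverse('jcxng') + 'a'
reverse('jcxng') = reverse('cxng') + 'j'
reverse('cxng') = reverse('xng') + 'c'
reverse('xng') = reverse('ng') + 'x'
reverse('ng') = reverse('g') + 'n'
reverse('g') = 'g'  (base case)
Concatenating: 'g' + 'n' + 'x' + 'c' + 'j' + 'a' = 'gnxcja'

gnxcja


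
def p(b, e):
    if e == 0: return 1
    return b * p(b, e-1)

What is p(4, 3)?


p(4, 3)
= 4 * p(4, 2)
= 4 * 4 * p(4, 1)
= 4 * 4 * 4 * p(4, 0)
= 4 * 4 * 4 * 1
= 64

64


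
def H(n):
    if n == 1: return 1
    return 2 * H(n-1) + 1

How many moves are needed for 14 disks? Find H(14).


H(14) = 2 * H(13) + 1
H(13) = 2 * H(12) + 1
H(12) = 2 * H(11) + 1
H(11) = 2 * H(10) + 1
H(10) = 2 * H(9) + 1
H(9) = 2 * H(8) + 1
H(8) = 2 * H(7) + 1
H(7) = 2 * H(6) + 1
H(6) = 2 * H(5) + 1
H(5) = 2 * H(4) + 1
H(4) = 2 * H(3) + 1
H(3) = 2 * H(2) + 1
H(2) = 2 * H(1) + 1
H(1) = 1  (base case)
H(2) = 2 * 1 + 1 = 3
H(3) = 2 * 3 + 1 = 7
H(4) = 2 * 7 + 1 = 15
H(5) = 2 * 15 + 1 = 31
H(6) = 2 * 31 + 1 = 63
H(7) = 2 * 63 + 1 = 127
H(8) = 2 * 127 + 1 = 255
H(9) = 2 * 255 + 1 = 511
H(10) = 2 * 511 + 1 = 1023
H(11) = 2 * 1023 + 1 = 2047
H(12) = 2 * 2047 + 1 = 4095
H(13) = 2 * 4095 + 1 = 8191
H(14) = 2 * 8191 + 1 = 16383

16383


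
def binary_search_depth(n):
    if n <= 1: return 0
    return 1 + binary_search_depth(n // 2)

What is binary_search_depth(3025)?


3025 / 2 = 1512
1512 / 2 = 756
756 / 2 = 378
378 / 2 = 189
189 / 2 = 94
94 / 2 = 47
47 / 2 = 23
23 / 2 = 11
11 / 2 = 5
5 / 2 = 2
2 / 2 = 1
Reached 1 after 11 halvings

11


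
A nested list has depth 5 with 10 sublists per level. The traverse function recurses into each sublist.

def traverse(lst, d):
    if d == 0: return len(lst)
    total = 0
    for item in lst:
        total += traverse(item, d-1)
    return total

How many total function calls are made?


At depth 0 (root): 1 call
At depth 1: each of 1 parents calls traverse on 10 children = 10 calls
At depth 2: each of 10 parents calls traverse on 10 children = 100 calls
At depth 3: each of 100 parents calls traverse on 10 children = 1000 calls
At depth 4: each of 1000 parents calls traverse on 10 children = 10000 calls
At depth 5: each of 10000 parents calls traverse on 10 children = 100000 calls
Total: 1 + 10 + 100 + 1000 + 10000 + 100000 = 111111

111111


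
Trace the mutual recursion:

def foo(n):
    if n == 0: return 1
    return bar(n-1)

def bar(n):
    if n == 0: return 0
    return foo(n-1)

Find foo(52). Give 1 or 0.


foo(52) = bar(51)
bar(51) = foo(50)
foo(50) = bar(49)
bar(49) = foo(48)
foo(48) = bar(47)
bar(47) = foo(46)
foo(46) = bar(45)
bar(45) = foo(44)
foo(44) = bar(43)
bar(43) = foo(42)
foo(42) = bar(41)
bar(41) = foo(40)
foo(40) = bar(39)
bar(39) = foo(38)
foo(38) = bar(37)
bar(37) = foo(36)
foo(36) = bar(35)
bar(35) = foo(34)
foo(34) = bar(33)
bar(33) = foo(32)
foo(32) = bar(31)
bar(31) = foo(30)
foo(30) = bar(29)
bar(29) = foo(28)
foo(28) = bar(27)
bar(27) = foo(26)
foo(26) = bar(25)
bar(25) = foo(24)
foo(24) = bar(23)
bar(23) = foo(22)
foo(22) = bar(21)
bar(21) = foo(20)
foo(20) = bar(19)
bar(19) = foo(18)
foo(18) = bar(17)
bar(17) = foo(16)
foo(16) = bar(15)
bar(15) = foo(14)
foo(14) = bar(13)
bar(13) = foo(12)
foo(12) = bar(11)
bar(11) = foo(10)
foo(10) = bar(9)
bar(9) = foo(8)
foo(8) = bar(7)
bar(7) = foo(6)
foo(6) = bar(5)
bar(5) = foo(4)
foo(4) = bar(3)
bar(3) = foo(2)
foo(2) = bar(1)
bar(1) = foo(0)
foo(0) = 1  (base case)
Result: 1

1


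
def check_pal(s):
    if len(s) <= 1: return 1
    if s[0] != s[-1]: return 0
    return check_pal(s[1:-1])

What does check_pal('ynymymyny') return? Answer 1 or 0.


check_pal('ynymymyny'): s[0]='y' == s[-1]='y' -> check check_pal('nymymyn')
check_pal('nymymyn'): s[0]='n' == s[-1]='n' -> check check_pal('ymymy')
check_pal('ymymy'): s[0]='y' == s[-1]='y' -> check check_pal('mym')
check_pal('mym'): s[0]='m' == s[-1]='m' -> check check_pal('y')
check_pal('y'): len <= 1 -> return 1  (base case)
Result: 1 (palindrome)

1


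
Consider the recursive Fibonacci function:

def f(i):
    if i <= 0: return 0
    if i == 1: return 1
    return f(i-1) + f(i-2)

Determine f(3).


Computing f(3) bottom-up:
f(0) = 0
f(1) = 1
f(2) = f(1) + f(0) = 1 + 0 = 1
f(3) = f(2) + f(1) = 1 + 1 = 2

2


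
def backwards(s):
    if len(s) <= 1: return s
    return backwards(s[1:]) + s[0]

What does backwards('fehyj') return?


backwards('fehyj') = backwards('ehyj') + 'f'
backwards('ehyj') = backwards('hyj') + 'e'
backwards('hyj') = backwards('yj') + 'h'
backwards('yj') = backwards('j') + 'y'
backwards('j') = 'j'  (base case)
Concatenating: 'j' + 'y' + 'h' + 'e' + 'f' = 'jyhef'

jyhef


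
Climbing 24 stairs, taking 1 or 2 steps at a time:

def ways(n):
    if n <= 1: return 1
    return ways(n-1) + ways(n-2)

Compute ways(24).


Building up from base cases:
ways(0) = 1
ways(1) = 1
ways(2) = ways(1) + ways(0) = 1 + 1 = 2
ways(3) = ways(2) + ways(1) = 2 + 1 = 3
ways(4) = ways(3) + ways(2) = 3 + 2 = 5
ways(5) = ways(4) + ways(3) = 5 + 3 = 8
ways(6) = ways(5) + ways(4) = 8 + 5 = 13
ways(7) = ways(6) + ways(5) = 13 + 8 = 21
ways(8) = ways(7) + ways(6) = 21 + 13 = 34
ways(9) = ways(8) + ways(7) = 34 + 21 = 55
ways(10) = ways(9) + ways(8) = 55 + 34 = 89
ways(11) = ways(10) + ways(9) = 89 + 55 = 144
ways(12) = ways(11) + ways(10) = 144 + 89 = 233
ways(13) = ways(12) + ways(11) = 233 + 144 = 377
ways(14) = ways(13) + ways(12) = 377 + 233 = 610
ways(15) = ways(14) + ways(13) = 610 + 377 = 987
ways(16) = ways(15) + ways(14) = 987 + 610 = 1597
ways(17) = ways(16) + ways(15) = 1597 + 987 = 2584
ways(18) = ways(17) + ways(16) = 2584 + 1597 = 4181
ways(19) = ways(18) + ways(17) = 4181 + 2584 = 6765
ways(20) = ways(19) + ways(18) = 6765 + 4181 = 10946
ways(21) = ways(20) + ways(19) = 10946 + 6765 = 17711
ways(22) = ways(21) + ways(20) = 17711 + 10946 = 28657
ways(23) = ways(22) + ways(21) = 28657 + 17711 = 46368
ways(24) = ways(23) + ways(22) = 46368 + 28657 = 75025

75025
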